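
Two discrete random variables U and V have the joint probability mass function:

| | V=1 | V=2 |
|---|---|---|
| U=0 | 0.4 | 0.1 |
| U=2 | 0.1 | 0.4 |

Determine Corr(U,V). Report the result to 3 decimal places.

0.600

E[U] = 1,  E[V] = 1.5
E[UV] = 1.8
cov(U,V) = E[UV] − E[U]E[V] = 1.8 − (1)(1.5) = 0.3
Var(U) = 1,  Var(V) = 0.25
ρ = 0.3 / √(1·0.25) ≈ 0.600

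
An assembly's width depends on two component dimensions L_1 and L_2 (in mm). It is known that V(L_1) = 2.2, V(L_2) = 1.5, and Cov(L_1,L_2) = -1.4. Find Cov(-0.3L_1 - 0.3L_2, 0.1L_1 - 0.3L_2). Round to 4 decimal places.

-0.0150

Cov(-0.3L_1 - 0.3L_2, 0.1L_1 - 0.3L_2) = (-0.3)(0.1)V(L_1) + (-0.3)(-0.3)V(L_2) + [(-0.3)(-0.3) + (-0.3)(0.1)]Cov(L_1,L_2)
= -0.03·2.2 + 0.09·1.5 + 0.06·-1.4 = -0.015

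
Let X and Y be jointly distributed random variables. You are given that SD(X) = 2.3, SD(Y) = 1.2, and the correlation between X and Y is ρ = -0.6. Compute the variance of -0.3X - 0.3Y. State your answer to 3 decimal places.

V(X) = (2.3)² = 5.29;  V(Y) = (1.2)² = 1.44
Cov(X,Y) = ρ·SD(X)·SD(Y) = -0.6·2.3·1.2 = -1.656
V(-0.3X - 0.3Y) = (-0.3)²·V(X) + (-0.3)²·V(Y) + 2·(-0.3)·(-0.3)·Cov(X,Y)
= 0.09·5.29 + 0.09·1.44 + 0.18·-1.656 = 0.30762

0.308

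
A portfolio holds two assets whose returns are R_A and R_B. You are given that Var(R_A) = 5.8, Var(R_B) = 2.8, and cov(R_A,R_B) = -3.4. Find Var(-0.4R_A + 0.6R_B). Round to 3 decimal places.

Var(-0.4R_A + 0.6R_B) = (-0.4)²·Var(R_A) + (0.6)²·Var(R_B) + 2·(-0.4)·(0.6)·cov(R_A,R_B)
= 0.16·5.8 + 0.36·2.8 + -0.48·-3.4 = 3.568

3.568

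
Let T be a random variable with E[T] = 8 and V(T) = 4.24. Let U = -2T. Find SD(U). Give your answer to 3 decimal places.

V(-2T) = (-2)²·4.24 = 16.96
SD(U) = √16.96 ≈ 4.118

4.118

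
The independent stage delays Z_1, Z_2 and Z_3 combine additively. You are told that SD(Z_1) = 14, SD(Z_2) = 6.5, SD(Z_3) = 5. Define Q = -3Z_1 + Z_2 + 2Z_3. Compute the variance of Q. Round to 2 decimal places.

1906.25

Var(Z_1) = 196, Var(Z_2) = 42.25, Var(Z_3) = 25
By independence, Var(Q) = (-3)²Var(Z_1) + (1)²Var(Z_2) + (2)²Var(Z_3)
= (-3)²·196 + (1)²·42.25 + (2)²·25 = 1906.25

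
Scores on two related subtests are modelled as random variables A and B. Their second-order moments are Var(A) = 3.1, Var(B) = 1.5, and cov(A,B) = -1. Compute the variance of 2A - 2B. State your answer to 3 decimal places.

Var(2A - 2B) = (2)²·Var(A) + (-2)²·Var(B) + 2·(2)·(-2)·cov(A,B)
= 4·3.1 + 4·1.5 + -8·-1 = 26.4

26.400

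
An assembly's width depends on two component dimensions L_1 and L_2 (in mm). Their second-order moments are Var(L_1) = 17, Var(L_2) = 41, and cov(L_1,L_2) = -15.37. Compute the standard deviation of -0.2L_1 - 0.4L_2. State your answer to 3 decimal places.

Var(-0.2L_1 - 0.4L_2) = (-0.2)²·Var(L_1) + (-0.4)²·Var(L_2) + 2·(-0.2)·(-0.4)·cov(L_1,L_2)
= 0.04·17 + 0.16·41 + 0.16·-15.37 = 4.7808
sd(-0.2L_1 - 0.4L_2) = √4.7808 ≈ 2.187

2.187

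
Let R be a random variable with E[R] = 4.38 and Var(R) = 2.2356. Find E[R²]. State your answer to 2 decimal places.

E[R²] = Var(R) + (E[R])² = 2.2356 + (4.38)² = 21.42

21.42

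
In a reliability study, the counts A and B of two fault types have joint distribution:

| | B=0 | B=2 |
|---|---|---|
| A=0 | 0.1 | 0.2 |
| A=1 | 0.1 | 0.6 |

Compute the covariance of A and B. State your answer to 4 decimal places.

0.0800

E[A] = 0.7,  E[B] = 1.6
E[AB] = 1.2
Cov(A,B) = E[AB] − E[A]E[B] = 1.2 − (0.7)(1.6) = 0.08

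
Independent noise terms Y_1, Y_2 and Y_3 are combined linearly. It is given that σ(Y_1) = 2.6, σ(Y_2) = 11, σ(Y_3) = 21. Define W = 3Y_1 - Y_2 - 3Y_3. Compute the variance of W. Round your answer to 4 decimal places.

Var(Y_1) = 6.76, Var(Y_2) = 121, Var(Y_3) = 441
By independence, Var(W) = (3)²Var(Y_1) + (-1)²Var(Y_2) + (-3)²Var(Y_3)
= (3)²·6.76 + (-1)²·121 + (-3)²·441 = 4150.84

4150.8400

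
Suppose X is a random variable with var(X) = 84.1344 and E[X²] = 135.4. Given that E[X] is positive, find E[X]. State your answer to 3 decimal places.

(E[X])² = E[X²] − var(X) = 135.4 − 84.1344 = 51.2656
E[X] = √51.2656 = 7.16

7.160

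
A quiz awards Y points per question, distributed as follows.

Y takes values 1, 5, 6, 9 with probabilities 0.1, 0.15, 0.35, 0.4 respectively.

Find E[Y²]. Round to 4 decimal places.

E[Y²] = (1)²(0.1) + (5)²(0.15) + (6)²(0.35) + (9)²(0.4) = 48.85

48.8500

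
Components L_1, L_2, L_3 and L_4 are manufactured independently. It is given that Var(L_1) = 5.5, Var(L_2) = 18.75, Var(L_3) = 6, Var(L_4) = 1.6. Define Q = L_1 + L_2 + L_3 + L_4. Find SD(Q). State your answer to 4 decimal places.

5.6436

By independence, Var(Q) = (1)²Var(L_1) + (1)²Var(L_2) + (1)²Var(L_3) + (1)²Var(L_4)
= (1)²·5.5 + (1)²·18.75 + (1)²·6 + (1)²·1.6 = 31.85
SD(Q) = √31.85 ≈ 5.6436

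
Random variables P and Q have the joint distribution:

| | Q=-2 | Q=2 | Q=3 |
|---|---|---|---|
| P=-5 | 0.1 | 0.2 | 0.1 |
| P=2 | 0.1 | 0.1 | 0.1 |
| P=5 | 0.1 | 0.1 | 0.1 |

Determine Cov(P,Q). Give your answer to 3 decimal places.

E[P] = 0.1,  E[Q] = 1.1
E[PQ] = -0.4
Cov(P,Q) = E[PQ] − E[P]E[Q] = -0.4 − (0.1)(1.1) = -0.51

-0.510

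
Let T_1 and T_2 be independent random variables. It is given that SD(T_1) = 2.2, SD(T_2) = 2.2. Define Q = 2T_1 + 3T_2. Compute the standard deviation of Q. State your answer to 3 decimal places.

var(T_1) = 4.84, var(T_2) = 4.84
By independence, var(Q) = (2)²var(T_1) + (3)²var(T_2)
= (2)²·4.84 + (3)²·4.84 = 62.92
SD(Q) = √62.92 ≈ 7.932

7.932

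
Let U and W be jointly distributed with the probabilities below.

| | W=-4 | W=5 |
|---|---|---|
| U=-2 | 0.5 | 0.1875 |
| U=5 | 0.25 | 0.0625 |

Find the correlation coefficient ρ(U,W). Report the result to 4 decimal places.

-0.0778

E[U] = 0.1875,  E[W] = -1.75
E[UW] = -1.3125
Cov(U,W) = E[UW] − E[U]E[W] = -1.3125 − (0.1875)(-1.75) = -0.984375
Var(U) = 10.52734375,  Var(W) = 15.1875
ρ = -0.984375 / √(10.52734375·15.1875) ≈ -0.0778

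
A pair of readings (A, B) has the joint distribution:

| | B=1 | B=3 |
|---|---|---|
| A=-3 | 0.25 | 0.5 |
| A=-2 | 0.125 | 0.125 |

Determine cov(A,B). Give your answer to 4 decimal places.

E[A] = -2.75,  E[B] = 2.25
E[AB] = -6.25
cov(A,B) = E[AB] − E[A]E[B] = -6.25 − (-2.75)(2.25) = -0.0625

-0.0625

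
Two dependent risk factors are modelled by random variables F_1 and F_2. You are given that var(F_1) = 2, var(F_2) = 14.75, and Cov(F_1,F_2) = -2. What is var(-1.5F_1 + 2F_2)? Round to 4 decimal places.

var(-1.5F_1 + 2F_2) = (-1.5)²·var(F_1) + (2)²·var(F_2) + 2·(-1.5)·(2)·Cov(F_1,F_2)
= 2.25·2 + 4·14.75 + -6·-2 = 75.5

75.5000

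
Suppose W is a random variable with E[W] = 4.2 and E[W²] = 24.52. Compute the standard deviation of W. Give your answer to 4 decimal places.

2.6230

Var(W) = 24.52 − (4.2)² = 6.88
σ(W) = √6.88 ≈ 2.6230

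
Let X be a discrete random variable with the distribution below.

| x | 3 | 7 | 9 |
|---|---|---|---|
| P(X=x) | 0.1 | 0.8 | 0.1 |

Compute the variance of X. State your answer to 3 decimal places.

1.960

E[X] = (3)(0.1) + (7)(0.8) + (9)(0.1) = 6.8
E[X²] = (3)²(0.1) + (7)²(0.8) + (9)²(0.1) = 48.2
Var(X) = E[X²] − (E[X])² = 48.2 − (6.8)² = 1.96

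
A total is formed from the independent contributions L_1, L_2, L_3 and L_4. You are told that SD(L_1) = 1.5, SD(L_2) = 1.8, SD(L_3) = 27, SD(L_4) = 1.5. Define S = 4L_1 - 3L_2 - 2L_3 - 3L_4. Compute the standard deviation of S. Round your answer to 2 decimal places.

54.79

V(L_1) = 2.25, V(L_2) = 3.24, V(L_3) = 729, V(L_4) = 2.25
By independence, V(S) = (4)²V(L_1) + (-3)²V(L_2) + (-2)²V(L_3) + (-3)²V(L_4)
= (4)²·2.25 + (-3)²·3.24 + (-2)²·729 + (-3)²·2.25 = 3001.41
SD(S) = √3001.41 ≈ 54.79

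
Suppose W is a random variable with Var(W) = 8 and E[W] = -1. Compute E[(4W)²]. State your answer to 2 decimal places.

E[4W] = 4·-1 = -4
Var(4W) = (4)²·8 = 128
E[(4W)²] = Var((4W)) + (E[(4W)])² = 128 + (-4)² = 144

144.00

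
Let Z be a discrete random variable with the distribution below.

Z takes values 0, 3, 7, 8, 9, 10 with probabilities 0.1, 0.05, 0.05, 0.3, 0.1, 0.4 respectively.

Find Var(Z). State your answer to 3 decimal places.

9.360

E[Z] = (0)(0.1) + (3)(0.05) + (7)(0.05) + (8)(0.3) + (9)(0.1) + (10)(0.4) = 7.8
E[Z²] = (0)²(0.1) + (3)²(0.05) + (7)²(0.05) + (8)²(0.3) + (9)²(0.1) + (10)²(0.4) = 70.2
Var(Z) = E[Z²] − (E[Z])² = 70.2 − (7.8)² = 9.36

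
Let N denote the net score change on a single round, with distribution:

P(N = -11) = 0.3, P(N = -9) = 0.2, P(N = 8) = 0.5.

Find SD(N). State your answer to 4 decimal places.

9.1263

E[N] = (-11)(0.3) + (-9)(0.2) + (8)(0.5) = -1.1
E[N²] = (-11)²(0.3) + (-9)²(0.2) + (8)²(0.5) = 84.5
Var(N) = E[N²] − (E[N])² = 84.5 − (-1.1)² = 83.29
SD(N) = √83.29 ≈ 9.1263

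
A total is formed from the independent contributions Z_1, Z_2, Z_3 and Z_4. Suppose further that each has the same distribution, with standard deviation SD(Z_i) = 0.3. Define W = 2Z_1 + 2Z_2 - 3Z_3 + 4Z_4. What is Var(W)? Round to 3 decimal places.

Var(Z_i) = (0.3)² = 0.09
By independence, Var(W) = (2)²Var(Z_1) + (2)²Var(Z_2) + (-3)²Var(Z_3) + (4)²Var(Z_4)
= (2)²·0.09 + (2)²·0.09 + (-3)²·0.09 + (4)²·0.09 = 2.97

2.970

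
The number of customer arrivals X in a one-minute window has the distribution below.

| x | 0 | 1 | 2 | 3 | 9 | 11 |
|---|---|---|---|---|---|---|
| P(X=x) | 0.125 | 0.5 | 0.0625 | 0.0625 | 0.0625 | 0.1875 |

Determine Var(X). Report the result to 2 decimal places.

17.25

E[X] = (0)(0.125) + (1)(0.5) + (2)(0.0625) + (3)(0.0625) + (9)(0.0625) + (11)(0.1875) = 3.4375
E[X²] = (0)²(0.125) + (1)²(0.5) + (2)²(0.0625) + (3)²(0.0625) + (9)²(0.0625) + (11)²(0.1875) = 29.0625
Var(X) = E[X²] − (E[X])² = 29.0625 − (3.4375)² = 17.24609375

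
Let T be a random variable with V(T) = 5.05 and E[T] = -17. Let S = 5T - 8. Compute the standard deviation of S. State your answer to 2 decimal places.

V(5T - 8) = (5)²·5.05 = 126.25
SD(S) = √126.25 ≈ 11.24

11.24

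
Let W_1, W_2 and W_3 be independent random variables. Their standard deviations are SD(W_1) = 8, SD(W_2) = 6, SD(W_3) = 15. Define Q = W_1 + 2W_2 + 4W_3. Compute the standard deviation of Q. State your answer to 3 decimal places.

V(W_1) = 64, V(W_2) = 36, V(W_3) = 225
By independence, V(Q) = (1)²V(W_1) + (2)²V(W_2) + (4)²V(W_3)
= (1)²·64 + (2)²·36 + (4)²·225 = 3808
SD(Q) = √3808 ≈ 61.709

61.709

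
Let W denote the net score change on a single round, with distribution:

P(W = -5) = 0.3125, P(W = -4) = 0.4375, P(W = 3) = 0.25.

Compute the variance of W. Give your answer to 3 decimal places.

E[W] = (-5)(0.3125) + (-4)(0.4375) + (3)(0.25) = -2.5625
E[W²] = (-5)²(0.3125) + (-4)²(0.4375) + (3)²(0.25) = 17.0625
var(W) = E[W²] − (E[W])² = 17.0625 − (-2.5625)² = 10.49609375

10.496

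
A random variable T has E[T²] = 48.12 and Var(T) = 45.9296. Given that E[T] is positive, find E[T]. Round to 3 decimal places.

(E[T])² = E[T²] − Var(T) = 48.12 − 45.9296 = 2.1904
E[T] = √2.1904 = 1.48

1.480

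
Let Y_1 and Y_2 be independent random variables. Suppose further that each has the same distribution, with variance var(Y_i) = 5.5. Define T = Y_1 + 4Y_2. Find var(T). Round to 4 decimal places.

93.5000

By independence, var(T) = (1)²var(Y_1) + (4)²var(Y_2)
= (1)²·5.5 + (4)²·5.5 = 93.5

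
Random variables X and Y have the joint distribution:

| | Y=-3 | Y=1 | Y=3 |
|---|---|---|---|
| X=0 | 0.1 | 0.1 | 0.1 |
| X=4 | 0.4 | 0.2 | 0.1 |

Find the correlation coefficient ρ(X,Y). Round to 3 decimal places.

E[X] = 2.8,  E[Y] = -0.6
E[XY] = -2.8
Cov(X,Y) = E[XY] − E[X]E[Y] = -2.8 − (2.8)(-0.6) = -1.12
Var(X) = 3.36,  Var(Y) = 6.24
ρ = -1.12 / √(3.36·6.24) ≈ -0.245

-0.245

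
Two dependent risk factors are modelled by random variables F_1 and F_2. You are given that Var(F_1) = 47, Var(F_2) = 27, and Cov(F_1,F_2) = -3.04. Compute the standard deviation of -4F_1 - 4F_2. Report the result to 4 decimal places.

Var(-4F_1 - 4F_2) = (-4)²·Var(F_1) + (-4)²·Var(F_2) + 2·(-4)·(-4)·Cov(F_1,F_2)
= 16·47 + 16·27 + 32·-3.04 = 1086.72
sd(-4F_1 - 4F_2) = √1086.72 ≈ 32.9654

32.9654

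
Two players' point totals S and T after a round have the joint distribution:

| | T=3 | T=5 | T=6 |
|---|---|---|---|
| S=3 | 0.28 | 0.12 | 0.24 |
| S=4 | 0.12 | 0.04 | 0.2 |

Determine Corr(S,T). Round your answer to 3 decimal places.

E[S] = 3.36,  E[T] = 4.64
E[ST] = 15.68
Cov(S,T) = E[ST] − E[S]E[T] = 15.68 − (3.36)(4.64) = 0.0896
Var(S) = 0.2304,  Var(T) = 1.9104
ρ = 0.0896 / √(0.2304·1.9104) ≈ 0.135

0.135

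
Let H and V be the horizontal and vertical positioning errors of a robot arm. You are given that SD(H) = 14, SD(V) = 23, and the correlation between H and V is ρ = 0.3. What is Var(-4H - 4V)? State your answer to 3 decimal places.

Var(H) = (14)² = 196;  Var(V) = (23)² = 529
Cov(H,V) = ρ·SD(H)·SD(V) = 0.3·14·23 = 96.6
Var(-4H - 4V) = (-4)²·Var(H) + (-4)²·Var(V) + 2·(-4)·(-4)·Cov(H,V)
= 16·196 + 16·529 + 32·96.6 = 14691.2

14691.200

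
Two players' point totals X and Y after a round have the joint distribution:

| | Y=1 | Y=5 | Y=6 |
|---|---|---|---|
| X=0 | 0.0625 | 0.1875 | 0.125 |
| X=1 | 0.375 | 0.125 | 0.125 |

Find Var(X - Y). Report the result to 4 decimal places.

E[X] = 0.625,  E[Y] = 3.5,  E[XY] = 1.75
Var(X) = 0.625 − (0.625)² = 0.234375;  Var(Y) = 17.25 − (3.5)² = 5
cov(X,Y) = 1.75 − (0.625)(3.5) = -0.4375
Var(X - Y) = (1)²·0.234375 + (-1)²·5 + 2·(1)·(-1)·-0.4375 = 6.109375

6.1094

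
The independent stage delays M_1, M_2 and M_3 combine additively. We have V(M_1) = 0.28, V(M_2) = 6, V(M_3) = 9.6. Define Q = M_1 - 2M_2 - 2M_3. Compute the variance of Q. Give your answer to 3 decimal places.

62.680

By independence, V(Q) = (1)²V(M_1) + (-2)²V(M_2) + (-2)²V(M_3)
= (1)²·0.28 + (-2)²·6 + (-2)²·9.6 = 62.68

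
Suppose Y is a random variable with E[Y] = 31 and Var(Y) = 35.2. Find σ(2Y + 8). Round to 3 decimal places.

Var(2Y + 8) = (2)²·35.2 = 140.8
σ(2Y + 8) = √140.8 ≈ 11.866

11.866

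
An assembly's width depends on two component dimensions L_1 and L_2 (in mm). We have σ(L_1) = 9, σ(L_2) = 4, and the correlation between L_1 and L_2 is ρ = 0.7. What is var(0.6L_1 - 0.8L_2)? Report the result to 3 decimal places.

15.208

var(L_1) = (9)² = 81;  var(L_2) = (4)² = 16
Cov(L_1,L_2) = ρ·σ(L_1)·σ(L_2) = 0.7·9·4 = 25.2
var(0.6L_1 - 0.8L_2) = (0.6)²·var(L_1) + (-0.8)²·var(L_2) + 2·(0.6)·(-0.8)·Cov(L_1,L_2)
= 0.36·81 + 0.64·16 + -0.96·25.2 = 15.208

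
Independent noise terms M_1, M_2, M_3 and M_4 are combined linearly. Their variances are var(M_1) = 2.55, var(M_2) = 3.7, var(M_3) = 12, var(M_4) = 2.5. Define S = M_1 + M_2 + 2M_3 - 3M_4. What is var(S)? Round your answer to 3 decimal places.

By independence, var(S) = (1)²var(M_1) + (1)²var(M_2) + (2)²var(M_3) + (-3)²var(M_4)
= (1)²·2.55 + (1)²·3.7 + (2)²·12 + (-3)²·2.5 = 76.75

76.750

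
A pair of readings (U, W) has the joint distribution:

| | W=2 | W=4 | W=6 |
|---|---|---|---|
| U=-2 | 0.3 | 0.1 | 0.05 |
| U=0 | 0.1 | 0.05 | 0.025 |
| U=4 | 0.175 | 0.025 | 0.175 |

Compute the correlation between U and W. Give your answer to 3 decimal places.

E[U] = 0.6,  E[W] = 3.35
E[UW] = 3.4
Cov(U,W) = E[UW] − E[U]E[W] = 3.4 − (0.6)(3.35) = 1.39
V(U) = 7.44,  V(W) = 2.8775
ρ = 1.39 / √(7.44·2.8775) ≈ 0.300

0.300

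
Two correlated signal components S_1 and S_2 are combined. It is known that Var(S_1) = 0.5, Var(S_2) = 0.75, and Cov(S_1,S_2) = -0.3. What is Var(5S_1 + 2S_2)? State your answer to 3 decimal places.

9.500

Var(5S_1 + 2S_2) = (5)²·Var(S_1) + (2)²·Var(S_2) + 2·(5)·(2)·Cov(S_1,S_2)
= 25·0.5 + 4·0.75 + 20·-0.3 = 9.5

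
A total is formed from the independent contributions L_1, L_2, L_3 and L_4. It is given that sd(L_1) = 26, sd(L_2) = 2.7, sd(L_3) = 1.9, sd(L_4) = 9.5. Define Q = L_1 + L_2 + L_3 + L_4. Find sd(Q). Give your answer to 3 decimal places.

27.877

Var(L_1) = 676, Var(L_2) = 7.29, Var(L_3) = 3.61, Var(L_4) = 90.25
By independence, Var(Q) = (1)²Var(L_1) + (1)²Var(L_2) + (1)²Var(L_3) + (1)²Var(L_4)
= (1)²·676 + (1)²·7.29 + (1)²·3.61 + (1)²·90.25 = 777.15
sd(Q) = √777.15 ≈ 27.877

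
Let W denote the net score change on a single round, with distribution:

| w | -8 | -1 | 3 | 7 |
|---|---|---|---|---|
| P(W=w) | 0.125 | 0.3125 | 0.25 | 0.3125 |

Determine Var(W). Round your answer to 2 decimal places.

E[W] = (-8)(0.125) + (-1)(0.3125) + (3)(0.25) + (7)(0.3125) = 1.625
E[W²] = (-8)²(0.125) + (-1)²(0.3125) + (3)²(0.25) + (7)²(0.3125) = 25.875
Var(W) = E[W²] − (E[W])² = 25.875 − (1.625)² = 23.234375

23.23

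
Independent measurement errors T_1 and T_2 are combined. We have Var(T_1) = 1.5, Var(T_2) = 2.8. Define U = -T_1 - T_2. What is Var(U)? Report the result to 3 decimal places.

4.300

By independence, Var(U) = (-1)²Var(T_1) + (-1)²Var(T_2)
= (-1)²·1.5 + (-1)²·2.8 = 4.3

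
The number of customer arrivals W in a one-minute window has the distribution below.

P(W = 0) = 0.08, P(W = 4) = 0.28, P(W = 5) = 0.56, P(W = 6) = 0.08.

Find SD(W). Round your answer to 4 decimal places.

1.4142

E[W] = (0)(0.08) + (4)(0.28) + (5)(0.56) + (6)(0.08) = 4.4
E[W²] = (0)²(0.08) + (4)²(0.28) + (5)²(0.56) + (6)²(0.08) = 21.36
Var(W) = E[W²] − (E[W])² = 21.36 − (4.4)² = 2
SD(W) = √2 ≈ 1.4142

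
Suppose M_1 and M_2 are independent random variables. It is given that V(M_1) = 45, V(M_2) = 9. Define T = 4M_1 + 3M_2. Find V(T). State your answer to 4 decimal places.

801.0000

By independence, V(T) = (4)²V(M_1) + (3)²V(M_2)
= (4)²·45 + (3)²·9 = 801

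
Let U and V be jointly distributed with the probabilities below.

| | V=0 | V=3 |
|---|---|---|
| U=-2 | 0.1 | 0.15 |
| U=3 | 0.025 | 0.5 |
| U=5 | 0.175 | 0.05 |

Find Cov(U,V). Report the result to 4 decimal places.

E[U] = 2.2,  E[V] = 2.1
E[UV] = 4.35
Cov(U,V) = E[UV] − E[U]E[V] = 4.35 − (2.2)(2.1) = -0.27

-0.2700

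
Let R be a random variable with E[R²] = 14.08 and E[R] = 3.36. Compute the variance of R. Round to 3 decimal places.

2.790

V(R) = 14.08 − (3.36)² = 2.7904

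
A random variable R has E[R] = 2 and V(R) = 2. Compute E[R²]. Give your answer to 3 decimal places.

E[R²] = V(R) + (E[R])² = 2 + (2)² = 6

6.000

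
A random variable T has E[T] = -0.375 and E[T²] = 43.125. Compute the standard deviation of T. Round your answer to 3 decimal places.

Var(T) = 43.125 − (-0.375)² = 42.984375
SD(T) = √42.984375 ≈ 6.556

6.556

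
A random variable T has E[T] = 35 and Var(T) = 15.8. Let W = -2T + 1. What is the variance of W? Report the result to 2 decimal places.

63.20

Var(-2T + 1) = (-2)²·Var(T) = 4·15.8 = 63.2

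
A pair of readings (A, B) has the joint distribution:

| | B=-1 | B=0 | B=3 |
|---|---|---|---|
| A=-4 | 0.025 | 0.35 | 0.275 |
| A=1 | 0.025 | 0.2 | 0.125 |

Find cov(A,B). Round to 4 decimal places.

-0.2625

E[A] = -2.25,  E[B] = 1.15
E[AB] = -2.85
cov(A,B) = E[AB] − E[A]E[B] = -2.85 − (-2.25)(1.15) = -0.2625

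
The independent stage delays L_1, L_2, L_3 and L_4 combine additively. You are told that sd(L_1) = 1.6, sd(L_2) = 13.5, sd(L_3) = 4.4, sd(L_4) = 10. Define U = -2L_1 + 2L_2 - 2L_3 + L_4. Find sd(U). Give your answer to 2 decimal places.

30.28

var(L_1) = 2.56, var(L_2) = 182.25, var(L_3) = 19.36, var(L_4) = 100
By independence, var(U) = (-2)²var(L_1) + (2)²var(L_2) + (-2)²var(L_3) + (1)²var(L_4)
= (-2)²·2.56 + (2)²·182.25 + (-2)²·19.36 + (1)²·100 = 916.68
sd(U) = √916.68 ≈ 30.28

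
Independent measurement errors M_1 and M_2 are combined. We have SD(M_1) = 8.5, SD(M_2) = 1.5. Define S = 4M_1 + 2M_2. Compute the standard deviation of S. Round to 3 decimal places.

34.132

var(M_1) = 72.25, var(M_2) = 2.25
By independence, var(S) = (4)²var(M_1) + (2)²var(M_2)
= (4)²·72.25 + (2)²·2.25 = 1165
SD(S) = √1165 ≈ 34.132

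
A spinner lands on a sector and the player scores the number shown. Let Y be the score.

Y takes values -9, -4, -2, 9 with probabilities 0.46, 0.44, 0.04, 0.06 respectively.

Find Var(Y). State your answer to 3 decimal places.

19.726

E[Y] = (-9)(0.46) + (-4)(0.44) + (-2)(0.04) + (9)(0.06) = -5.44
E[Y²] = (-9)²(0.46) + (-4)²(0.44) + (-2)²(0.04) + (9)²(0.06) = 49.32
Var(Y) = E[Y²] − (E[Y])² = 49.32 − (-5.44)² = 19.7264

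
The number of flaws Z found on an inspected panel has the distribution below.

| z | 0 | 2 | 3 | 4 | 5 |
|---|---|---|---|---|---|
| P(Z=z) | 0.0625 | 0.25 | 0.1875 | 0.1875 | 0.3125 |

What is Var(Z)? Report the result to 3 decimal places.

E[Z] = (0)(0.0625) + (2)(0.25) + (3)(0.1875) + (4)(0.1875) + (5)(0.3125) = 3.375
E[Z²] = (0)²(0.0625) + (2)²(0.25) + (3)²(0.1875) + (4)²(0.1875) + (5)²(0.3125) = 13.5
Var(Z) = E[Z²] − (E[Z])² = 13.5 − (3.375)² = 2.109375

2.109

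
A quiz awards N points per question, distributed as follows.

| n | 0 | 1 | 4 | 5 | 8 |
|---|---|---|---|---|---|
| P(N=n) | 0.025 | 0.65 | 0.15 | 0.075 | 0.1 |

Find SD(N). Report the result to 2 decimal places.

2.33

E[N] = (0)(0.025) + (1)(0.65) + (4)(0.15) + (5)(0.075) + (8)(0.1) = 2.425
E[N²] = (0)²(0.025) + (1)²(0.65) + (4)²(0.15) + (5)²(0.075) + (8)²(0.1) = 11.325
Var(N) = E[N²] − (E[N])² = 11.325 − (2.425)² = 5.444375
SD(N) = √5.444375 ≈ 2.33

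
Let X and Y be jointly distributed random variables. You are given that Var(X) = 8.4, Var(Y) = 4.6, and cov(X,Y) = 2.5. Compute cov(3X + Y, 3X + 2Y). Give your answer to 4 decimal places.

cov(3X + Y, 3X + 2Y) = (3)(3)Var(X) + (1)(2)Var(Y) + [(3)(2) + (1)(3)]cov(X,Y)
= 9·8.4 + 2·4.6 + 9·2.5 = 107.3

107.3000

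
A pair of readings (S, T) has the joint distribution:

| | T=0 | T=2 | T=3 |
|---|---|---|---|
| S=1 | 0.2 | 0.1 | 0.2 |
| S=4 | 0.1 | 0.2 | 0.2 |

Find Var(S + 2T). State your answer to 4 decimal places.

9.6900

E[S] = 2.5,  E[T] = 1.8,  E[ST] = 4.8
Var(S) = 8.5 − (2.5)² = 2.25;  Var(T) = 4.8 − (1.8)² = 1.56
Cov(S,T) = 4.8 − (2.5)(1.8) = 0.3
Var(S + 2T) = (1)²·2.25 + (2)²·1.56 + 2·(1)·(2)·0.3 = 9.69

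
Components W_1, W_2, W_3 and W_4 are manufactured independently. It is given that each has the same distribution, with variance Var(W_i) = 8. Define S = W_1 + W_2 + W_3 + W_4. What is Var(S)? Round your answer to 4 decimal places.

32.0000

By independence, Var(S) = (1)²Var(W_1) + (1)²Var(W_2) + (1)²Var(W_3) + (1)²Var(W_4)
= (1)²·8 + (1)²·8 + (1)²·8 + (1)²·8 = 32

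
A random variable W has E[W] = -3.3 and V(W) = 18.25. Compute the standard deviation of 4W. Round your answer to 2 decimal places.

V(4W) = (4)²·18.25 = 292
SD(4W) = √292 ≈ 17.09

17.09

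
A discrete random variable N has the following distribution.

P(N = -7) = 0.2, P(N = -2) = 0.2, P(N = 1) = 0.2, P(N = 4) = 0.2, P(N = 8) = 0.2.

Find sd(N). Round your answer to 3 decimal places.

E[N] = (-7)(0.2) + (-2)(0.2) + (1)(0.2) + (4)(0.2) + (8)(0.2) = 0.8
E[N²] = (-7)²(0.2) + (-2)²(0.2) + (1)²(0.2) + (4)²(0.2) + (8)²(0.2) = 26.8
Var(N) = E[N²] − (E[N])² = 26.8 − (0.8)² = 26.16
sd(N) = √26.16 ≈ 5.115

5.115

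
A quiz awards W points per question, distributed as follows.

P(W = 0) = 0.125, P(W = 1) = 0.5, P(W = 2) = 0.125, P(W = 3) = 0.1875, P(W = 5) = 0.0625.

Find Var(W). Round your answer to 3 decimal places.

E[W] = (0)(0.125) + (1)(0.5) + (2)(0.125) + (3)(0.1875) + (5)(0.0625) = 1.625
E[W²] = (0)²(0.125) + (1)²(0.5) + (2)²(0.125) + (3)²(0.1875) + (5)²(0.0625) = 4.25
Var(W) = E[W²] − (E[W])² = 4.25 − (1.625)² = 1.609375

1.609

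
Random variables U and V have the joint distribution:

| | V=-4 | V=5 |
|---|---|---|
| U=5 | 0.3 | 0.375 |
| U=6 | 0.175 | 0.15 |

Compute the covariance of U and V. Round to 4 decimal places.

-0.1856

E[U] = 5.325,  E[V] = 0.725
E[UV] = 3.675
cov(U,V) = E[UV] − E[U]E[V] = 3.675 − (5.325)(0.725) = -0.185625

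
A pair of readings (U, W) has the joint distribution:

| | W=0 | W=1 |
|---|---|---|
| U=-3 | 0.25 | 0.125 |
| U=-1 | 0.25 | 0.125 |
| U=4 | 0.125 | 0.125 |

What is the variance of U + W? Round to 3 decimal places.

E[U] = -0.5,  E[W] = 0.375,  E[UW] = 0
Var(U) = 7.75 − (-0.5)² = 7.5;  Var(W) = 0.375 − (0.375)² = 0.234375
Cov(U,W) = 0 − (-0.5)(0.375) = 0.1875
Var(U + W) = (1)²·7.5 + (1)²·0.234375 + 2·(1)·(1)·0.1875 = 8.109375

8.109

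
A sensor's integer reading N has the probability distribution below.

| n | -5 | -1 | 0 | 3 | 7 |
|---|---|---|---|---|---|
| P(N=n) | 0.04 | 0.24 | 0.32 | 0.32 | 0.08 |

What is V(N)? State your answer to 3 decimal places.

6.874

E[N] = (-5)(0.04) + (-1)(0.24) + (0)(0.32) + (3)(0.32) + (7)(0.08) = 1.08
E[N²] = (-5)²(0.04) + (-1)²(0.24) + (0)²(0.32) + (3)²(0.32) + (7)²(0.08) = 8.04
V(N) = E[N²] − (E[N])² = 8.04 − (1.08)² = 6.8736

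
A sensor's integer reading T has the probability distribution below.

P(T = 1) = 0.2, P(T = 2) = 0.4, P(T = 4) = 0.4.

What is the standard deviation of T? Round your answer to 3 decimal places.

E[T] = (1)(0.2) + (2)(0.4) + (4)(0.4) = 2.6
E[T²] = (1)²(0.2) + (2)²(0.4) + (4)²(0.4) = 8.2
V(T) = E[T²] − (E[T])² = 8.2 − (2.6)² = 1.44
σ(T) = √1.44 ≈ 1.200

1.200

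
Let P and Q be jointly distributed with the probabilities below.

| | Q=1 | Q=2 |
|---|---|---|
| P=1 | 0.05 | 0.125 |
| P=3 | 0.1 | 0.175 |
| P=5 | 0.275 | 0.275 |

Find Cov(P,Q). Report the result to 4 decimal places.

-0.1313

E[P] = 3.75,  E[Q] = 1.575
E[PQ] = 5.775
Cov(P,Q) = E[PQ] − E[P]E[Q] = 5.775 − (3.75)(1.575) = -0.13125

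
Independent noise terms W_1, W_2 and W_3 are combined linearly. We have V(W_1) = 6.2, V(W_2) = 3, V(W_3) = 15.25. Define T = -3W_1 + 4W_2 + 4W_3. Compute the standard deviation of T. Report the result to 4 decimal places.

By independence, V(T) = (-3)²V(W_1) + (4)²V(W_2) + (4)²V(W_3)
= (-3)²·6.2 + (4)²·3 + (4)²·15.25 = 347.8
SD(T) = √347.8 ≈ 18.6494

18.6494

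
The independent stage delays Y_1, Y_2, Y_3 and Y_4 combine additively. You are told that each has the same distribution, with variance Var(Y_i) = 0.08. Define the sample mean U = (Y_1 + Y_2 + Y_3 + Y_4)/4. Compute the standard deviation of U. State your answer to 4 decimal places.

0.1414

By independence, Var(U) = (0.25)²Var(Y_1) + (0.25)²Var(Y_2) + (0.25)²Var(Y_3) + (0.25)²Var(Y_4)
= (0.25)²·0.08 + (0.25)²·0.08 + (0.25)²·0.08 + (0.25)²·0.08 = 0.02
sd(U) = √0.02 ≈ 0.1414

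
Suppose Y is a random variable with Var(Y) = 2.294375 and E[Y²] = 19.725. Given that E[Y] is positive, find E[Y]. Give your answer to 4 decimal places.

4.1750

(E[Y])² = E[Y²] − Var(Y) = 19.725 − 2.294375 = 17.430625
E[Y] = √17.430625 = 4.175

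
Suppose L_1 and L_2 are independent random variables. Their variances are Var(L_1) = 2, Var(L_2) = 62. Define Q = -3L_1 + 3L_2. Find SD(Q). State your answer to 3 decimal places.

By independence, Var(Q) = (-3)²Var(L_1) + (3)²Var(L_2)
= (-3)²·2 + (3)²·62 = 576
SD(Q) = √576 ≈ 24.000

24.000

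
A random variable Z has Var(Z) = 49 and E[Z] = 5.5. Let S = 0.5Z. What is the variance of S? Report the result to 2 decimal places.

12.25

Var(0.5Z) = (0.5)²·Var(Z) = 0.25·49 = 12.25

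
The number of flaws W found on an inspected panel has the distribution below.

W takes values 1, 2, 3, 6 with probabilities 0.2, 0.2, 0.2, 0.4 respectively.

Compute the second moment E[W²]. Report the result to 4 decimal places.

E[W²] = (1)²(0.2) + (2)²(0.2) + (3)²(0.2) + (6)²(0.4) = 17.2

17.2000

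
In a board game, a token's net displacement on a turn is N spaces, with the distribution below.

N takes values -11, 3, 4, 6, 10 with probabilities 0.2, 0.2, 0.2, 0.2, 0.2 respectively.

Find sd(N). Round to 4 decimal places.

7.1162

E[N] = (-11)(0.2) + (3)(0.2) + (4)(0.2) + (6)(0.2) + (10)(0.2) = 2.4
E[N²] = (-11)²(0.2) + (3)²(0.2) + (4)²(0.2) + (6)²(0.2) + (10)²(0.2) = 56.4
V(N) = E[N²] − (E[N])² = 56.4 − (2.4)² = 50.64
sd(N) = √50.64 ≈ 7.1162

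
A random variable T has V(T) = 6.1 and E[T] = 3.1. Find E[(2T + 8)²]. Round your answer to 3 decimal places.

E[2T + 8] = 2·3.1 + 8 = 14.2
V(2T + 8) = (2)²·6.1 = 24.4
E[(2T + 8)²] = V((2T + 8)) + (E[(2T + 8)])² = 24.4 + (14.2)² = 226.04

226.040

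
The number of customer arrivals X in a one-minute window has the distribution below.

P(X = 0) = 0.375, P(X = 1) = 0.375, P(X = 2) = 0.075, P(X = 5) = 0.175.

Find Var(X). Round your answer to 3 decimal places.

3.090

E[X] = (0)(0.375) + (1)(0.375) + (2)(0.075) + (5)(0.175) = 1.4
E[X²] = (0)²(0.375) + (1)²(0.375) + (2)²(0.075) + (5)²(0.175) = 5.05
Var(X) = E[X²] − (E[X])² = 5.05 − (1.4)² = 3.09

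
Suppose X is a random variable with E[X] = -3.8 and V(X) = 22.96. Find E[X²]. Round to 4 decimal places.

E[X²] = V(X) + (E[X])² = 22.96 + (-3.8)² = 37.4

37.4000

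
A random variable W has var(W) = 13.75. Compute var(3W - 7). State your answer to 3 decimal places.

123.750

var(3W - 7) = (3)²·var(W) = 9·13.75 = 123.75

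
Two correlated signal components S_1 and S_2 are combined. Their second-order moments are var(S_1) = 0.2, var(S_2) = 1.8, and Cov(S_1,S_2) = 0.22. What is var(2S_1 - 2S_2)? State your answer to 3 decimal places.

var(2S_1 - 2S_2) = (2)²·var(S_1) + (-2)²·var(S_2) + 2·(2)·(-2)·Cov(S_1,S_2)
= 4·0.2 + 4·1.8 + -8·0.22 = 6.24

6.240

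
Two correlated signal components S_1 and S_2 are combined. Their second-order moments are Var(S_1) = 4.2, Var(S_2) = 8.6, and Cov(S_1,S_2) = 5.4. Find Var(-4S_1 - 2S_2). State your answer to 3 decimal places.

188.000

Var(-4S_1 - 2S_2) = (-4)²·Var(S_1) + (-2)²·Var(S_2) + 2·(-4)·(-2)·Cov(S_1,S_2)
= 16·4.2 + 4·8.6 + 16·5.4 = 188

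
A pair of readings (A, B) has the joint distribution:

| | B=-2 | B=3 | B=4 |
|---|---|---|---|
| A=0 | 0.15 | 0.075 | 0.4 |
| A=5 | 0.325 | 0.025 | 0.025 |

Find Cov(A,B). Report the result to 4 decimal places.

E[A] = 1.875,  E[B] = 1.05
E[AB] = -2.375
Cov(A,B) = E[AB] − E[A]E[B] = -2.375 − (1.875)(1.05) = -4.34375

-4.3438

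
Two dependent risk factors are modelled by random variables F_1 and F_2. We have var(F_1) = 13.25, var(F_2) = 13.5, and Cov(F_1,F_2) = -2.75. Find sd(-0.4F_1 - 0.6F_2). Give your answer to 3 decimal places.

2.379

var(-0.4F_1 - 0.6F_2) = (-0.4)²·var(F_1) + (-0.6)²·var(F_2) + 2·(-0.4)·(-0.6)·Cov(F_1,F_2)
= 0.16·13.25 + 0.36·13.5 + 0.48·-2.75 = 5.66
sd(-0.4F_1 - 0.6F_2) = √5.66 ≈ 2.379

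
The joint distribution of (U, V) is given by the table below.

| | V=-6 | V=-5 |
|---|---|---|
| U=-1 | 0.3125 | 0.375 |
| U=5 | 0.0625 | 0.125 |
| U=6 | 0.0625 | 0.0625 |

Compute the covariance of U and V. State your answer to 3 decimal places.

0.063

E[U] = 1,  E[V] = -5.4375
E[UV] = -5.375
cov(U,V) = E[UV] − E[U]E[V] = -5.375 − (1)(-5.4375) = 0.0625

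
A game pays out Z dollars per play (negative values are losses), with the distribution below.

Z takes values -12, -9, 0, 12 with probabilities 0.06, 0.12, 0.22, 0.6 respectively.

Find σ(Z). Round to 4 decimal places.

8.6948

E[Z] = (-12)(0.06) + (-9)(0.12) + (0)(0.22) + (12)(0.6) = 5.4
E[Z²] = (-12)²(0.06) + (-9)²(0.12) + (0)²(0.22) + (12)²(0.6) = 104.76
Var(Z) = E[Z²] − (E[Z])² = 104.76 − (5.4)² = 75.6
σ(Z) = √75.6 ≈ 8.6948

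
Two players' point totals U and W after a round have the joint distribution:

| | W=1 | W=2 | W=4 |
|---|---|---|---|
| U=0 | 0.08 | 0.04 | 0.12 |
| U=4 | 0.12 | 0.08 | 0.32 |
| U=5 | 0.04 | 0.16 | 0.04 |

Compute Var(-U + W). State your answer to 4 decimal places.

5.3664

E[U] = 3.28,  E[W] = 2.72,  E[UW] = 8.84
Var(U) = 14.32 − (3.28)² = 3.5616;  Var(W) = 9.04 − (2.72)² = 1.6416
Cov(U,W) = 8.84 − (3.28)(2.72) = -0.0816
Var(-U + W) = (-1)²·3.5616 + (1)²·1.6416 + 2·(-1)·(1)·-0.0816 = 5.3664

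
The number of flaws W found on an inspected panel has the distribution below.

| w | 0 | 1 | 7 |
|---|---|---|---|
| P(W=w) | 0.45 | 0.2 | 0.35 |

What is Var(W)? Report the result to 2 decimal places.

10.33

E[W] = (0)(0.45) + (1)(0.2) + (7)(0.35) = 2.65
E[W²] = (0)²(0.45) + (1)²(0.2) + (7)²(0.35) = 17.35
Var(W) = E[W²] − (E[W])² = 17.35 − (2.65)² = 10.3275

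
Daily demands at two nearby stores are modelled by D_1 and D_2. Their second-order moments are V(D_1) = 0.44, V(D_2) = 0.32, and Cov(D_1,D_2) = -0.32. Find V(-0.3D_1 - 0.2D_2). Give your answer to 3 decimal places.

V(-0.3D_1 - 0.2D_2) = (-0.3)²·V(D_1) + (-0.2)²·V(D_2) + 2·(-0.3)·(-0.2)·Cov(D_1,D_2)
= 0.09·0.44 + 0.04·0.32 + 0.12·-0.32 = 0.014

0.014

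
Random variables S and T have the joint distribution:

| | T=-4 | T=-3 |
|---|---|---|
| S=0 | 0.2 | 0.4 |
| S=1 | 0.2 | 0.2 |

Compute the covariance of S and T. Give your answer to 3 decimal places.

-0.040

E[S] = 0.4,  E[T] = -3.4
E[ST] = -1.4
Cov(S,T) = E[ST] − E[S]E[T] = -1.4 − (0.4)(-3.4) = -0.04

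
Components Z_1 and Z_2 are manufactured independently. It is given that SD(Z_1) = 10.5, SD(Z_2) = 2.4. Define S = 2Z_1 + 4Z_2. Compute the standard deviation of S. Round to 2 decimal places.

23.09

Var(Z_1) = 110.25, Var(Z_2) = 5.76
By independence, Var(S) = (2)²Var(Z_1) + (4)²Var(Z_2)
= (2)²·110.25 + (4)²·5.76 = 533.16
SD(S) = √533.16 ≈ 23.09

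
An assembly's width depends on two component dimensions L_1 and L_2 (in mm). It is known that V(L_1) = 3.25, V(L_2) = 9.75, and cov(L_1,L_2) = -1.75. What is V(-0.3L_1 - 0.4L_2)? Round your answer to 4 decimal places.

1.4325

V(-0.3L_1 - 0.4L_2) = (-0.3)²·V(L_1) + (-0.4)²·V(L_2) + 2·(-0.3)·(-0.4)·cov(L_1,L_2)
= 0.09·3.25 + 0.16·9.75 + 0.24·-1.75 = 1.4325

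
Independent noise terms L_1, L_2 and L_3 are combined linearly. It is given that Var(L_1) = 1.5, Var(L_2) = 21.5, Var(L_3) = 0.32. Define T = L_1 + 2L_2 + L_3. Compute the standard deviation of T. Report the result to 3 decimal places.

By independence, Var(T) = (1)²Var(L_1) + (2)²Var(L_2) + (1)²Var(L_3)
= (1)²·1.5 + (2)²·21.5 + (1)²·0.32 = 87.82
sd(T) = √87.82 ≈ 9.371

9.371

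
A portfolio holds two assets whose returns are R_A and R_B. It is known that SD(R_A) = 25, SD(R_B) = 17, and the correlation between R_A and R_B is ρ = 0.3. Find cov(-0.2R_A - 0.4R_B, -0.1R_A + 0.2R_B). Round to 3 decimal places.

-10.620

V(R_A) = (25)² = 625;  V(R_B) = (17)² = 289
cov(R_A,R_B) = ρ·SD(R_A)·SD(R_B) = 0.3·25·17 = 127.5
cov(-0.2R_A - 0.4R_B, -0.1R_A + 0.2R_B) = (-0.2)(-0.1)V(R_A) + (-0.4)(0.2)V(R_B) + [(-0.2)(0.2) + (-0.4)(-0.1)]cov(R_A,R_B)
= 0.02·625 + -0.08·289 + 0·127.5 = -10.62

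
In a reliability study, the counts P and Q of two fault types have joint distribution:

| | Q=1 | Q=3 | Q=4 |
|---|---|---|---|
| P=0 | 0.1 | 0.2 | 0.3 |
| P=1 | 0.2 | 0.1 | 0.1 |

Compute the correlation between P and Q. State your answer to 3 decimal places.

-0.360

E[P] = 0.4,  E[Q] = 2.8
E[PQ] = 0.9
Cov(P,Q) = E[PQ] − E[P]E[Q] = 0.9 − (0.4)(2.8) = -0.22
Var(P) = 0.24,  Var(Q) = 1.56
ρ = -0.22 / √(0.24·1.56) ≈ -0.360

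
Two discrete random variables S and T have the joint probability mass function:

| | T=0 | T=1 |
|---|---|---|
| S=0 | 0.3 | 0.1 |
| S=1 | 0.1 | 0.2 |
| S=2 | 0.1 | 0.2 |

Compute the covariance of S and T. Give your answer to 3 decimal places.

0.150

E[S] = 0.9,  E[T] = 0.5
E[ST] = 0.6
Cov(S,T) = E[ST] − E[S]E[T] = 0.6 − (0.9)(0.5) = 0.15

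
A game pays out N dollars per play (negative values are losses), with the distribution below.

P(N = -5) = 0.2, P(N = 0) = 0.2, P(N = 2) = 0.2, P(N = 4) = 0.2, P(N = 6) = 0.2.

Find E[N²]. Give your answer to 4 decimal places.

E[N²] = (-5)²(0.2) + (0)²(0.2) + (2)²(0.2) + (4)²(0.2) + (6)²(0.2) = 16.2

16.2000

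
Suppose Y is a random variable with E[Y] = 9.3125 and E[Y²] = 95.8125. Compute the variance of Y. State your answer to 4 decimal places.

9.0898

var(Y) = 95.8125 − (9.3125)² = 9.08984375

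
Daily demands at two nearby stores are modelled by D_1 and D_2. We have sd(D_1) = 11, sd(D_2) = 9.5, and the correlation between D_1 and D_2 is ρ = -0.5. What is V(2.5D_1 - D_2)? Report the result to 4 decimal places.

1107.7500

V(D_1) = (11)² = 121;  V(D_2) = (9.5)² = 90.25
Cov(D_1,D_2) = ρ·sd(D_1)·sd(D_2) = -0.5·11·9.5 = -52.25
V(2.5D_1 - D_2) = (2.5)²·V(D_1) + (-1)²·V(D_2) + 2·(2.5)·(-1)·Cov(D_1,D_2)
= 6.25·121 + 1·90.25 + -5·-52.25 = 1107.75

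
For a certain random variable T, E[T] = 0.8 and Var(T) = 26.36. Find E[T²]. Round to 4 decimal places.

27.0000

E[T²] = Var(T) + (E[T])² = 26.36 + (0.8)² = 27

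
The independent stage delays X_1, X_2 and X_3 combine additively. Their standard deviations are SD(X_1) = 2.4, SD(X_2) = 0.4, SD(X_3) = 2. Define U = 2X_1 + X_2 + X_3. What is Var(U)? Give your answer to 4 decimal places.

27.2000

Var(X_1) = 5.76, Var(X_2) = 0.16, Var(X_3) = 4
By independence, Var(U) = (2)²Var(X_1) + (1)²Var(X_2) + (1)²Var(X_3)
= (2)²·5.76 + (1)²·0.16 + (1)²·4 = 27.2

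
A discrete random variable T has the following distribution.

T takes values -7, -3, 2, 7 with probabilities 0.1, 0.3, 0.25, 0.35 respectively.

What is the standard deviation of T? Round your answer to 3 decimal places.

4.892

E[T] = (-7)(0.1) + (-3)(0.3) + (2)(0.25) + (7)(0.35) = 1.35
E[T²] = (-7)²(0.1) + (-3)²(0.3) + (2)²(0.25) + (7)²(0.35) = 25.75
Var(T) = E[T²] − (E[T])² = 25.75 − (1.35)² = 23.9275
SD(T) = √23.9275 ≈ 4.892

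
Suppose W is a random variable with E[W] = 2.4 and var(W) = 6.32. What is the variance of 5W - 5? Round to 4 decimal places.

158.0000

var(5W - 5) = (5)²·var(W) = 25·6.32 = 158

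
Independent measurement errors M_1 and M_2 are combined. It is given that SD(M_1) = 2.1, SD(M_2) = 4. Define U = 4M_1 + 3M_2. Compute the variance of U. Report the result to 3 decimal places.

var(M_1) = 4.41, var(M_2) = 16
By independence, var(U) = (4)²var(M_1) + (3)²var(M_2)
= (4)²·4.41 + (3)²·16 = 214.56

214.560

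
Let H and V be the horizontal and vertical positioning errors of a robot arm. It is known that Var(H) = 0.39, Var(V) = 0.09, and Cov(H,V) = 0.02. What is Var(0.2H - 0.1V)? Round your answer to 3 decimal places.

0.016

Var(0.2H - 0.1V) = (0.2)²·Var(H) + (-0.1)²·Var(V) + 2·(0.2)·(-0.1)·Cov(H,V)
= 0.04·0.39 + 0.01·0.09 + -0.04·0.02 = 0.0157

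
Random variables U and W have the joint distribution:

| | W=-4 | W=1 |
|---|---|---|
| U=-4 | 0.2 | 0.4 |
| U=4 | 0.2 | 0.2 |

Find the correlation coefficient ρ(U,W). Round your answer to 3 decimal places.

E[U] = -0.8,  E[W] = -1
E[UW] = -0.8
cov(U,W) = E[UW] − E[U]E[W] = -0.8 − (-0.8)(-1) = -1.6
Var(U) = 15.36,  Var(W) = 6
ρ = -1.6 / √(15.36·6) ≈ -0.167

-0.167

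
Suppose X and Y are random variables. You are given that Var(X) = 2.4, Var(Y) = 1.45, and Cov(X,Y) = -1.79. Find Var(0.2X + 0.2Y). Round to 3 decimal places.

Var(0.2X + 0.2Y) = (0.2)²·Var(X) + (0.2)²·Var(Y) + 2·(0.2)·(0.2)·Cov(X,Y)
= 0.04·2.4 + 0.04·1.45 + 0.08·-1.79 = 0.0108

0.011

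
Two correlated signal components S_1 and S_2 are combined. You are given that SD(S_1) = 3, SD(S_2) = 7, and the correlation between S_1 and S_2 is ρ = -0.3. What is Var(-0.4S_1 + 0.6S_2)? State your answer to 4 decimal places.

Var(S_1) = (3)² = 9;  Var(S_2) = (7)² = 49
Cov(S_1,S_2) = ρ·SD(S_1)·SD(S_2) = -0.3·3·7 = -6.3
Var(-0.4S_1 + 0.6S_2) = (-0.4)²·Var(S_1) + (0.6)²·Var(S_2) + 2·(-0.4)·(0.6)·Cov(S_1,S_2)
= 0.16·9 + 0.36·49 + -0.48·-6.3 = 22.104

22.1040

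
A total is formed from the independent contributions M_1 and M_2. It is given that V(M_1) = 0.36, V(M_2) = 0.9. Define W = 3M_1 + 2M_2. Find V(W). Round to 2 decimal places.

By independence, V(W) = (3)²V(M_1) + (2)²V(M_2)
= (3)²·0.36 + (2)²·0.9 = 6.84

6.84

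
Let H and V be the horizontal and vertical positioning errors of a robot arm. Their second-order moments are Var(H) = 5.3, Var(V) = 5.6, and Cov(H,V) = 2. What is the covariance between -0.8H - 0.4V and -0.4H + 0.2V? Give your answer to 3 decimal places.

1.248

Cov(-0.8H - 0.4V, -0.4H + 0.2V) = (-0.8)(-0.4)Var(H) + (-0.4)(0.2)Var(V) + [(-0.8)(0.2) + (-0.4)(-0.4)]Cov(H,V)
= 0.32·5.3 + -0.08·5.6 + 0·2 = 1.248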